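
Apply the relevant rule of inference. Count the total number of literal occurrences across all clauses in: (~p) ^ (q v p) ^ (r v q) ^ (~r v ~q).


Counting literals in each clause:
Clause 1: 1 literal(s)
Clause 2: 2 literal(s)
Clause 3: 2 literal(s)
Clause 4: 2 literal(s)
Total = 7

7


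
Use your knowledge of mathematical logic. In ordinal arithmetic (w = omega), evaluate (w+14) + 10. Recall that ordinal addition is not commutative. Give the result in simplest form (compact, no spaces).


Compute (w+14) + 10.
Ordinal + is associative but NOT commutative; for finite n>0, n + w = w but w + n stays w+n.
By associativity: (w+14) + 10 = w + (14+10) = w+24.
Result = w+24

w+24


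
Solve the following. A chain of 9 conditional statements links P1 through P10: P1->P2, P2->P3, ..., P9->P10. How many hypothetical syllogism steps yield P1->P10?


With 9 implications in a chain connecting 10 propositions:
P1->P2, P2->P3, ..., P9->P10
Steps needed = (number of implications) - 1 = 9 - 1 = 8

8


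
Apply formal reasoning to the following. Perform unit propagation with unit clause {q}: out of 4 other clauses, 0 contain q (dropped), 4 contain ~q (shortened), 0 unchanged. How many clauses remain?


Satisfied (removed): 0
Shortened (remain): 4
Unchanged (remain): 0
Remaining = 4 + 0 = 4

4


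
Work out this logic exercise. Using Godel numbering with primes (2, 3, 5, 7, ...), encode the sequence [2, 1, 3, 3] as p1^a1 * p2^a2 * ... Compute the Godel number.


Encode each element as an exponent of the corresponding prime:
  2^2 = 4
  3^1 = 3
  5^3 = 125
  7^3 = 343
Product = 4 * 3 * 125 * 343 = 514500

514500


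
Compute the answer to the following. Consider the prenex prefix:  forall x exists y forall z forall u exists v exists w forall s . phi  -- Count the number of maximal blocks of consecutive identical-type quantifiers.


Quantifier-type sequence: A E A A E E A  (A=forall, E=exists)
Group into maximal same-type runs:
  Ax1 | Ex1 | Ax2 | Ex2 | Ax1
Number of blocks = 5

5


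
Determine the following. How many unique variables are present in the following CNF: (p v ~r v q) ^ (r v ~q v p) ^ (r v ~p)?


Identify each variable that appears in the formula.
Variables found: p, q, r
Count = 3

3


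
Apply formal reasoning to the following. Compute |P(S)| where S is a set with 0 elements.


The power set of a set with n elements has 2^n elements.
|P(S)| = 2^0 = 1

1


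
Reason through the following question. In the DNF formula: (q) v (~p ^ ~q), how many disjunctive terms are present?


A DNF formula is a disjunction of terms (conjunctions).
Terms are separated by v.
Counting the disjuncts: 2 terms.

2


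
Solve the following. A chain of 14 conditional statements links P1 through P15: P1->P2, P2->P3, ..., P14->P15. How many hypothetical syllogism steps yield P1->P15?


With 14 implications in a chain connecting 15 propositions:
P1->P2, P2->P3, ..., P14->P15
Steps needed = (number of implications) - 1 = 14 - 1 = 13

13


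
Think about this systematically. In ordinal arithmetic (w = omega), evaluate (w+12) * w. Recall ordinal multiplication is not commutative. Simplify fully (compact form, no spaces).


Compute (w+12) * w.
Ordinal * is associative and left-distributive over +, but NOT commutative; for finite n>1, n*w = w but w*n stays w*n.
(w+12) * w = sup{(w+12)*k : k<w} = sup{w*k+12} = w^2 (the +12 tail is absorbed in the limit).
Result = w^2

w^2


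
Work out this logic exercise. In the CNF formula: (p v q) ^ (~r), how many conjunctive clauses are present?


A CNF formula is a conjunction of clauses.
Clauses are separated by ^.
Counting the conjuncts: 2 clauses.

2


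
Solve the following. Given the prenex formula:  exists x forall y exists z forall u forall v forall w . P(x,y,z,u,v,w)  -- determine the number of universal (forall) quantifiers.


Quantifier prefix: exists x forall y exists z forall u forall v forall w
Mark each quantifier type:
  E U E U U U
Universal count = 4, Existential count = 2
Asked for universal (forall) quantifiers: 4

4


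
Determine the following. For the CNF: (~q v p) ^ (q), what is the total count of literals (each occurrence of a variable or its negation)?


Counting literals in each clause:
Clause 1: 2 literal(s)
Clause 2: 1 literal(s)
Total = 3

3


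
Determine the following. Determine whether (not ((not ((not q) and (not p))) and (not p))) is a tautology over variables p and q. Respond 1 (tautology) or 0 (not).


Check all 4 assignments:
p=0, q=0: 1
p=0, q=1: 0
p=1, q=0: 1
p=1, q=1: 1
Satisfying count = 3/4.
Tautology iff count = 4: no.

0


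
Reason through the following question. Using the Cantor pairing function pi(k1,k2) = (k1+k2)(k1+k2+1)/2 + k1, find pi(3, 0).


k1 + k2 = 3
(k1+k2)(k1+k2+1)/2 = 3 * 4 / 2 = 6
pi = 6 + 3 = 9

9


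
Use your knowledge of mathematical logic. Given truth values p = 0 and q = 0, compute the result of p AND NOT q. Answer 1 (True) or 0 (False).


p = 0, q = 0
Operation: p AND NOT q
Evaluate: 0 AND NOT 0 = 0

0


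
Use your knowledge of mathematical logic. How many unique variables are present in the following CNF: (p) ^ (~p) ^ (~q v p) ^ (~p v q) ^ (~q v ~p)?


Identify each variable that appears in the formula.
Variables found: p, q
Count = 2

2


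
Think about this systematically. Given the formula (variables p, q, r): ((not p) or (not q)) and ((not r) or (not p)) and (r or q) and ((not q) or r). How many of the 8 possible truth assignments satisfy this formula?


Evaluate all 8 assignments for p, q, r:
p=0, q=0, r=0: 0
p=0, q=0, r=1: 1
p=0, q=1, r=0: 0
p=0, q=1, r=1: 1
p=1, q=0, r=0: 0
p=1, q=0, r=1: 0
p=1, q=1, r=0: 0
p=1, q=1, r=1: 0
Satisfying count = 2

2


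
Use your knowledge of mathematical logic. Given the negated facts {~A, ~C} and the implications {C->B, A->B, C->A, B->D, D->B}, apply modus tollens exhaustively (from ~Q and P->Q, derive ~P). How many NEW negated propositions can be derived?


Initial negated facts: {~A, ~C}
Apply modus tollens to closure:
  (no implication fires)
Final negated: {~A, ~C}
New negations: {(none)}
Count = 0

0


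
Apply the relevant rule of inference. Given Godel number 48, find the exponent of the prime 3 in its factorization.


Factorize 48 by dividing by 3 repeatedly.
Division steps: 3 divides 48 exactly 1 time(s).
Exponent of 3 = 1

1


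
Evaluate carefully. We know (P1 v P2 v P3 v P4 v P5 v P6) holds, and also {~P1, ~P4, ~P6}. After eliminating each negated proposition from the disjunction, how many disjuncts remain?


Original disjuncts (6): P1, P2, P3, P4, P5, P6
Negated (eliminate): ~P1, ~P4, ~P6
Remaining disjuncts: P2, P3, P5
Count = 6 - 3 = 3

3


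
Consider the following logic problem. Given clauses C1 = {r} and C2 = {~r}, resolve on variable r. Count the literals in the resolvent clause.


Remove r from C1 and ~r from C2.
C1 remainder: {}
C2 remainder: {}
Union (resolvent): {} (empty clause)
Resolvent has 0 literal(s).

0


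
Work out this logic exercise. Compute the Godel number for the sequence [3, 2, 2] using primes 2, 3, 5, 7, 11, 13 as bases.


Encode each element as an exponent of the corresponding prime:
  2^3 = 8
  3^2 = 9
  5^2 = 25
Product = 8 * 9 * 25 = 1800

1800


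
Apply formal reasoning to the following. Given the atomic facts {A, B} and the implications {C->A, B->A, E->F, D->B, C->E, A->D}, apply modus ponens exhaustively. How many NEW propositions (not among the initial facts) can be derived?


Initial facts: {A, B}
Apply modus ponens to closure:
  A and A->D  =>  D
Final known: {A, B, D}
New propositions: {D}
Count = 1

1


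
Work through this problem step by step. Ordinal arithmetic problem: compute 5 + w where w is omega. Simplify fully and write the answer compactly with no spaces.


Compute 5 + w.
Ordinal + is associative but NOT commutative; for finite n>0, n + w = w but w + n stays w+n.
Any finite left addend is absorbed by w on the right: 5 + w = w.
Result = w

w


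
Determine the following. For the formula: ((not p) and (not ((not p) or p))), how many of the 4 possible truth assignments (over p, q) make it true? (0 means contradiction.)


Check all 4 assignments:
p=0, q=0: 0
p=0, q=1: 0
p=1, q=0: 0
p=1, q=1: 0
Count of True = 0

0


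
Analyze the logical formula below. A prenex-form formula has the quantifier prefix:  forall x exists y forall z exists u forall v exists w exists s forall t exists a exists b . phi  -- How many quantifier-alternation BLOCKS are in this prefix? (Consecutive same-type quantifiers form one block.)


Quantifier-type sequence: A E A E A E E A E E  (A=forall, E=exists)
Group into maximal same-type runs:
  Ax1 | Ex1 | Ax1 | Ex1 | Ax1 | Ex2 | Ax1 | Ex2
Number of blocks = 8

8


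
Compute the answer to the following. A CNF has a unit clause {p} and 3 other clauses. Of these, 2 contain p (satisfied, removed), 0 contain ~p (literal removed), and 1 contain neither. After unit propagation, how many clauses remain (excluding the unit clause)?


Satisfied (removed): 2
Shortened (remain): 0
Unchanged (remain): 1
Remaining = 0 + 1 = 1

1


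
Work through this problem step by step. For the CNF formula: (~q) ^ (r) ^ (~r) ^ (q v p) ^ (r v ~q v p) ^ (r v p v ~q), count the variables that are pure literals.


Check each variable for pure literal status:
p: pure positive
q: mixed (not pure)
r: mixed (not pure)
Pure literal count = 1

1


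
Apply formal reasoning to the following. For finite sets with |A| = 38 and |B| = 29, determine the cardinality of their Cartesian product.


The Cartesian product A x B contains all ordered pairs (a, b).
|A x B| = |A| * |B| = 38 * 29 = 1102

1102


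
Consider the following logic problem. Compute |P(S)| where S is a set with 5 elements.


The power set of a set with n elements has 2^n elements.
|P(S)| = 2^5 = 32

32


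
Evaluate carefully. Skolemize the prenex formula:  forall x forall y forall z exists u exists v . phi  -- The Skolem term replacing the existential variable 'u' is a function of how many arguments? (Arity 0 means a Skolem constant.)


Quantifier prefix: forall x forall y forall z exists u exists v
'u' is existentially quantified at position 4.
Universal variables preceding it: x, y, z
Skolem function arity = 3

3


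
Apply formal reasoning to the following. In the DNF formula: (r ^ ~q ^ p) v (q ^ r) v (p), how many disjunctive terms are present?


A DNF formula is a disjunction of terms (conjunctions).
Terms are separated by v.
Counting the disjuncts: 3 terms.

3


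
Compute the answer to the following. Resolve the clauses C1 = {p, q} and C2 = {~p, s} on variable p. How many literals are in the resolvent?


Remove p from C1 and ~p from C2.
C1 remainder: {q}
C2 remainder: {s}
Union (resolvent): {q, s}
Resolvent has 2 literal(s).

2


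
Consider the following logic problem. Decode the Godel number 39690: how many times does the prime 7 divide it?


Factorize 39690 by dividing by 7 repeatedly.
Division steps: 7 divides 39690 exactly 2 time(s).
Exponent of 7 = 2

2


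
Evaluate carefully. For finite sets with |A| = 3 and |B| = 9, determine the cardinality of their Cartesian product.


The Cartesian product A x B contains all ordered pairs (a, b).
|A x B| = |A| * |B| = 3 * 9 = 27

27


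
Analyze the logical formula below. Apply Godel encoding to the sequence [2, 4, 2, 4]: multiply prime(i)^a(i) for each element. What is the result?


Encode each element as an exponent of the corresponding prime:
  2^2 = 4
  3^4 = 81
  5^2 = 25
  7^4 = 2401
Product = 4 * 81 * 25 * 2401 = 19448100

19448100


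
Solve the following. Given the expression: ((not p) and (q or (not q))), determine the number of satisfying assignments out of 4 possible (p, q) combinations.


Check all 4 assignments:
p=0, q=0: 1
p=0, q=1: 1
p=1, q=0: 0
p=1, q=1: 0
Count of True = 2

2


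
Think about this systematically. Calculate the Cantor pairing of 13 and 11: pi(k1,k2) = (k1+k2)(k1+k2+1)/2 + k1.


k1 + k2 = 24
(k1+k2)(k1+k2+1)/2 = 24 * 25 / 2 = 300
pi = 300 + 13 = 313

313


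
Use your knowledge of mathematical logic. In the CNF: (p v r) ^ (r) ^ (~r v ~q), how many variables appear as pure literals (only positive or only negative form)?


Check each variable for pure literal status:
p: pure positive
q: pure negative
r: mixed (not pure)
Pure literal count = 2

2


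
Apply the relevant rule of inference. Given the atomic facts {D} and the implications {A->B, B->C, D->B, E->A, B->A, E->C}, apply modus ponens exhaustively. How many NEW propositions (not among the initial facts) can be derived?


Initial facts: {D}
Apply modus ponens to closure:
  D and D->B  =>  B
  B and B->A  =>  A
  B and B->C  =>  C
Final known: {A, B, C, D}
New propositions: {A, B, C}
Count = 3

3


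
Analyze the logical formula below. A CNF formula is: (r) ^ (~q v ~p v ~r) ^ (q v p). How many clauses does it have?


A CNF formula is a conjunction of clauses.
Clauses are separated by ^.
Counting the conjuncts: 3 clauses.

3


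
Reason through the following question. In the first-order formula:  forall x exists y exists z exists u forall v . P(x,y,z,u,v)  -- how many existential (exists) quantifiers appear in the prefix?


Quantifier prefix: forall x exists y exists z exists u forall v
Mark each quantifier type:
  U E E E U
Universal count = 2, Existential count = 3
Asked for existential (exists) quantifiers: 3

3


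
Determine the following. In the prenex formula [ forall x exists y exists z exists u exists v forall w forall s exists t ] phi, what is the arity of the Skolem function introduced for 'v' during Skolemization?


Quantifier prefix: forall x exists y exists z exists u exists v forall w forall s exists t
'v' is existentially quantified at position 5.
Universal variables preceding it: x
Skolem function arity = 1

1


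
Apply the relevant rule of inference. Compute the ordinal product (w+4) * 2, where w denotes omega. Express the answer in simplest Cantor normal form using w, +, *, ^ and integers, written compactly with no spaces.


Compute (w+4) * 2.
Ordinal * is associative and left-distributive over +, but NOT commutative; for finite n>1, n*w = w but w*n stays w*n.
(w+4) * 2 = (w+4) repeated 2 times. Each intermediate +4 is absorbed by the following w; only the last survives: w*2+4.
Result = w*2+4

w*2+4


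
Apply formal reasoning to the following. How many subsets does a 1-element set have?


The power set of a set with n elements has 2^n elements.
|P(S)| = 2^1 = 2

2


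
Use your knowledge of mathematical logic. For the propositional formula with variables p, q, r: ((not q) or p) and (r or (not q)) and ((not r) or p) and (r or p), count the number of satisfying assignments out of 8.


Evaluate all 8 assignments for p, q, r:
p=0, q=0, r=0: 0
p=0, q=0, r=1: 0
p=0, q=1, r=0: 0
p=0, q=1, r=1: 0
p=1, q=0, r=0: 1
p=1, q=0, r=1: 1
p=1, q=1, r=0: 0
p=1, q=1, r=1: 1
Satisfying count = 3

3


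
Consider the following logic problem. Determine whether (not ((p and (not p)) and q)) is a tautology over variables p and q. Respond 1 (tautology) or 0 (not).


Check all 4 assignments:
p=0, q=0: 1
p=0, q=1: 1
p=1, q=0: 1
p=1, q=1: 1
Satisfying count = 4/4.
Tautology iff count = 4: yes.

1


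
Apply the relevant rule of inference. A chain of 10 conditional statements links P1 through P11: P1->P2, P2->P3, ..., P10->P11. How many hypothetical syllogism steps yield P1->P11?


With 10 implications in a chain connecting 11 propositions:
P1->P2, P2->P3, ..., P10->P11
Steps needed = (number of implications) - 1 = 10 - 1 = 9

9


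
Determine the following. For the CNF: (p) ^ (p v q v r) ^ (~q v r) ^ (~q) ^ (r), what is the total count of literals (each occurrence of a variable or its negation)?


Counting literals in each clause:
Clause 1: 1 literal(s)
Clause 2: 3 literal(s)
Clause 3: 2 literal(s)
Clause 4: 1 literal(s)
Clause 5: 1 literal(s)
Total = 8

8


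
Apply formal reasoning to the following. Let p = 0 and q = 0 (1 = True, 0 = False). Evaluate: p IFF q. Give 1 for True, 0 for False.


p = 0, q = 0
Operation: p IFF q
Evaluate: 0 IFF 0 = 1

1


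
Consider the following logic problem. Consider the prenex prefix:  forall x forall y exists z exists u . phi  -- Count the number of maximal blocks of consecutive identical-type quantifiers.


Quantifier-type sequence: A A E E  (A=forall, E=exists)
Group into maximal same-type runs:
  Ax2 | Ex2
Number of blocks = 2

2


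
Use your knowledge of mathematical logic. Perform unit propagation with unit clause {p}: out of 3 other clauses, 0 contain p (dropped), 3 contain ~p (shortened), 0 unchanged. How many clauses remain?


Satisfied (removed): 0
Shortened (remain): 3
Unchanged (remain): 0
Remaining = 3 + 0 = 3

3


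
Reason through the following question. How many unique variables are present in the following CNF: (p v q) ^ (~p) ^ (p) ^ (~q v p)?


Identify each variable that appears in the formula.
Variables found: p, q
Count = 2

2


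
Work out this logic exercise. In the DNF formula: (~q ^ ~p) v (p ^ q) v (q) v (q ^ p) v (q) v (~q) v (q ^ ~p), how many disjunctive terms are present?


A DNF formula is a disjunction of terms (conjunctions).
Terms are separated by v.
Counting the disjuncts: 7 terms.

7


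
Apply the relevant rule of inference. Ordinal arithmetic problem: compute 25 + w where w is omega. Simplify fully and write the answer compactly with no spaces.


Compute 25 + w.
Ordinal + is associative but NOT commutative; for finite n>0, n + w = w but w + n stays w+n.
Any finite left addend is absorbed by w on the right: 25 + w = w.
Result = w

w


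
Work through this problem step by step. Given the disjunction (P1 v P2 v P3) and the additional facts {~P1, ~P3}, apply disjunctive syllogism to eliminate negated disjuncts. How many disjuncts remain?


Original disjuncts (3): P1, P2, P3
Negated (eliminate): ~P1, ~P3
Remaining disjuncts: P2
Count = 3 - 2 = 1

1


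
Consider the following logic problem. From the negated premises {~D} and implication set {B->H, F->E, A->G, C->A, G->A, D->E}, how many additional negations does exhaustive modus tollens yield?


Initial negated facts: {~D}
Apply modus tollens to closure:
  (no implication fires)
Final negated: {~D}
New negations: {(none)}
Count = 0

0


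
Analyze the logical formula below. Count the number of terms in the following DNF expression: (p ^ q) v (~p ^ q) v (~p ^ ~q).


A DNF formula is a disjunction of terms (conjunctions).
Terms are separated by v.
Counting the disjuncts: 3 terms.

3


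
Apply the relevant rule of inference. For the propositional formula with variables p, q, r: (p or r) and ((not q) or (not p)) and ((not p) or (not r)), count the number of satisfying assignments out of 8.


Evaluate all 8 assignments for p, q, r:
p=0, q=0, r=0: 0
p=0, q=0, r=1: 1
p=0, q=1, r=0: 0
p=0, q=1, r=1: 1
p=1, q=0, r=0: 1
p=1, q=0, r=1: 0
p=1, q=1, r=0: 0
p=1, q=1, r=1: 0
Satisfying count = 3

3


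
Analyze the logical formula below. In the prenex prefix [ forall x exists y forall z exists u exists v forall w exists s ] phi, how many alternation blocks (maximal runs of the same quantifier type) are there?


Quantifier-type sequence: A E A E E A E  (A=forall, E=exists)
Group into maximal same-type runs:
  Ax1 | Ex1 | Ax1 | Ex2 | Ax1 | Ex1
Number of blocks = 6

6


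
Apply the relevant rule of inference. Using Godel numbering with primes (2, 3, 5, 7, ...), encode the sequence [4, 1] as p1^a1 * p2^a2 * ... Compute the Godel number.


Encode each element as an exponent of the corresponding prime:
  2^4 = 16
  3^1 = 3
Product = 16 * 3 = 48

48


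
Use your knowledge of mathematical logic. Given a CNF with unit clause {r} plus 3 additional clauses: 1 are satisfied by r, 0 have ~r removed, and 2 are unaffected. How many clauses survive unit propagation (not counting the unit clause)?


Satisfied (removed): 1
Shortened (remain): 0
Unchanged (remain): 2
Remaining = 0 + 2 = 2

2


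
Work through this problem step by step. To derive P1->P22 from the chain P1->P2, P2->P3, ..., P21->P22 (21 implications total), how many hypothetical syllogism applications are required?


With 21 implications in a chain connecting 22 propositions:
P1->P2, P2->P3, ..., P21->P22
Steps needed = (number of implications) - 1 = 21 - 1 = 20

20


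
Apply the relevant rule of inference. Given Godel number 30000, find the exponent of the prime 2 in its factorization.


Factorize 30000 by dividing by 2 repeatedly.
Division steps: 2 divides 30000 exactly 4 time(s).
Exponent of 2 = 4

4


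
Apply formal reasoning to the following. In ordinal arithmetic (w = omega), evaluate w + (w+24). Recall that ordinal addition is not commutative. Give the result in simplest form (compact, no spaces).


Compute w + (w+24).
Ordinal + is associative but NOT commutative; for finite n>0, n + w = w but w + n stays w+n.
w + (w+24) = (w+w) + 24 = w*2+24.
Result = w*2+24

w*2+24


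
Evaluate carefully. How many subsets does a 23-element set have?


The power set of a set with n elements has 2^n elements.
|P(S)| = 2^23 = 8388608

8388608


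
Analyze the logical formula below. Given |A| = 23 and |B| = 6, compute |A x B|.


The Cartesian product A x B contains all ordered pairs (a, b).
|A x B| = |A| * |B| = 23 * 6 = 138

138


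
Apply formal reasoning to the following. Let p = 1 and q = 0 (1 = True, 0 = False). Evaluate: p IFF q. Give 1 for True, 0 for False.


p = 1, q = 0
Operation: p IFF q
Evaluate: 1 IFF 0 = 0

0


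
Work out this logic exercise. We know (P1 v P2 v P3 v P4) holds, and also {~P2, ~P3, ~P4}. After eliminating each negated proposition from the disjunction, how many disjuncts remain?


Original disjuncts (4): P1, P2, P3, P4
Negated (eliminate): ~P2, ~P3, ~P4
Remaining disjuncts: P1
Count = 4 - 3 = 1

1


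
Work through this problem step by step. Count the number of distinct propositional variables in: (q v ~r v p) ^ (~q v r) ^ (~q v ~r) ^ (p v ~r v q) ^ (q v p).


Identify each variable that appears in the formula.
Variables found: p, q, r
Count = 3

3


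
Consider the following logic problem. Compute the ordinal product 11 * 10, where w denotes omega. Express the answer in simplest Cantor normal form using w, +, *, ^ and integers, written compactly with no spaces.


Compute 11 * 10.
Ordinal * is associative and left-distributive over +, but NOT commutative; for finite n>1, n*w = w but w*n stays w*n.
Both finite; ordinal * agrees with natural *: 11 * 10 = 110.
Result = 110

110


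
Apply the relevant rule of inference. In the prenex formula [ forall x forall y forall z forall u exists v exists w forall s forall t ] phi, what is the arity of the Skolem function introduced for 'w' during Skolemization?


Quantifier prefix: forall x forall y forall z forall u exists v exists w forall s forall t
'w' is existentially quantified at position 6.
Universal variables preceding it: x, y, z, u
Skolem function arity = 4

4


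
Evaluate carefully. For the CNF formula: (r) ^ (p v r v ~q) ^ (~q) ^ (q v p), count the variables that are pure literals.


Check each variable for pure literal status:
p: pure positive
q: mixed (not pure)
r: pure positive
Pure literal count = 2

2


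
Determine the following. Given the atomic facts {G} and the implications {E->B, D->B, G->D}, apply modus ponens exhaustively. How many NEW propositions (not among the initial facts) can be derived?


Initial facts: {G}
Apply modus ponens to closure:
  G and G->D  =>  D
  D and D->B  =>  B
Final known: {B, D, G}
New propositions: {B, D}
Count = 2

2


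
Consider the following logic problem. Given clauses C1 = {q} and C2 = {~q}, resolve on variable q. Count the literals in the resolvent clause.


Remove q from C1 and ~q from C2.
C1 remainder: {}
C2 remainder: {}
Union (resolvent): {} (empty clause)
Resolvent has 0 literal(s).

0


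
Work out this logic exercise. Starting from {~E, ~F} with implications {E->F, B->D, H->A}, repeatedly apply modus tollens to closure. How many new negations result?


Initial negated facts: {~E, ~F}
Apply modus tollens to closure:
  (no implication fires)
Final negated: {~E, ~F}
New negations: {(none)}
Count = 0

0


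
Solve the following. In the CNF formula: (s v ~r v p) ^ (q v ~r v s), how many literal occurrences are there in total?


Counting literals in each clause:
Clause 1: 3 literal(s)
Clause 2: 3 literal(s)
Total = 6

6


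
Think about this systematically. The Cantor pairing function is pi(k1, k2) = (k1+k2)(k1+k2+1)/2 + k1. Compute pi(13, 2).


k1 + k2 = 15
(k1+k2)(k1+k2+1)/2 = 15 * 16 / 2 = 120
pi = 120 + 13 = 133

133


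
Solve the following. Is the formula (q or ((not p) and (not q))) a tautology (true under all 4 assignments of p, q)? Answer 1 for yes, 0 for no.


Check all 4 assignments:
p=0, q=0: 1
p=0, q=1: 1
p=1, q=0: 0
p=1, q=1: 1
Satisfying count = 3/4.
Tautology iff count = 4: no.

0


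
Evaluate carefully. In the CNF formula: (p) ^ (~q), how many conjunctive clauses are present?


A CNF formula is a conjunction of clauses.
Clauses are separated by ^.
Counting the conjuncts: 2 clauses.

2


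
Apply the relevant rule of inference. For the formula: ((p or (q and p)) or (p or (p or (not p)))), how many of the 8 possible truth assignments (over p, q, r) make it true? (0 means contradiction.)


Check all 8 assignments:
p=0, q=0, r=0: 1
p=0, q=0, r=1: 1
p=0, q=1, r=0: 1
p=0, q=1, r=1: 1
p=1, q=0, r=0: 1
p=1, q=0, r=1: 1
p=1, q=1, r=0: 1
p=1, q=1, r=1: 1
Count of True = 8

8


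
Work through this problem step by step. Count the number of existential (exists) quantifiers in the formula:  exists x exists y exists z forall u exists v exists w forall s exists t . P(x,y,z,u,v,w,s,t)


Quantifier prefix: exists x exists y exists z forall u exists v exists w forall s exists t
Mark each quantifier type:
  E E E U E E U E
Universal count = 2, Existential count = 6
Asked for existential (exists) quantifiers: 6

6


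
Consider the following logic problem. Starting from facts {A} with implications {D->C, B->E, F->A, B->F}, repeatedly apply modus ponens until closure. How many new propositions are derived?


Initial facts: {A}
Apply modus ponens to closure:
  (no implication fires)
Final known: {A}
New propositions: {(none)}
Count = 0

0


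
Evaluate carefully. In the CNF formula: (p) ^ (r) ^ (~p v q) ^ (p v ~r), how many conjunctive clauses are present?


A CNF formula is a conjunction of clauses.
Clauses are separated by ^.
Counting the conjuncts: 4 clauses.

4


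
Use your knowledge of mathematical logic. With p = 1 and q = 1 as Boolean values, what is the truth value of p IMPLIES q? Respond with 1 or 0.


p = 1, q = 1
Operation: p IMPLIES q
Evaluate: 1 IMPLIES 1 = 1

1


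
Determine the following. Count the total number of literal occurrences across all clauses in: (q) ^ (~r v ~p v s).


Counting literals in each clause:
Clause 1: 1 literal(s)
Clause 2: 3 literal(s)
Total = 4

4


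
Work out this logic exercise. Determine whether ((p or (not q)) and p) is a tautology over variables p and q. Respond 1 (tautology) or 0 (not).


Check all 4 assignments:
p=0, q=0: 0
p=0, q=1: 0
p=1, q=0: 1
p=1, q=1: 1
Satisfying count = 2/4.
Tautology iff count = 4: no.

0


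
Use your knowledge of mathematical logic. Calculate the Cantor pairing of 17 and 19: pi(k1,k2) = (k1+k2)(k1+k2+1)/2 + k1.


k1 + k2 = 36
(k1+k2)(k1+k2+1)/2 = 36 * 37 / 2 = 666
pi = 666 + 17 = 683

683


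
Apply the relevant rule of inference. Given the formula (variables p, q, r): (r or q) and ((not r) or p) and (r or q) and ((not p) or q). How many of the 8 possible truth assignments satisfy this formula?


Evaluate all 8 assignments for p, q, r:
p=0, q=0, r=0: 0
p=0, q=0, r=1: 0
p=0, q=1, r=0: 1
p=0, q=1, r=1: 0
p=1, q=0, r=0: 0
p=1, q=0, r=1: 0
p=1, q=1, r=0: 1
p=1, q=1, r=1: 1
Satisfying count = 3

3


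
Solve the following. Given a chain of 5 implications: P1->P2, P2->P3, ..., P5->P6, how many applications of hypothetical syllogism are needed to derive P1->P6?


With 5 implications in a chain connecting 6 propositions:
P1->P2, P2->P3, ..., P5->P6
Steps needed = (number of implications) - 1 = 5 - 1 = 4

4


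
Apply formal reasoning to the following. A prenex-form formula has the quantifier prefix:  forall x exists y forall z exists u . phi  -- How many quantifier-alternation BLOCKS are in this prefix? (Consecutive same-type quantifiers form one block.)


Quantifier-type sequence: A E A E  (A=forall, E=exists)
Group into maximal same-type runs:
  Ax1 | Ex1 | Ax1 | Ex1
Number of blocks = 4

4


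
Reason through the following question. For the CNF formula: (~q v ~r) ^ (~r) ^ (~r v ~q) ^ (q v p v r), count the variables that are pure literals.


Check each variable for pure literal status:
p: pure positive
q: mixed (not pure)
r: mixed (not pure)
Pure literal count = 1

1


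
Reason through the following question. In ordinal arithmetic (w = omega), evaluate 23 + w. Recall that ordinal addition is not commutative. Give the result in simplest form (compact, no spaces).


Compute 23 + w.
Ordinal + is associative but NOT commutative; for finite n>0, n + w = w but w + n stays w+n.
Any finite left addend is absorbed by w on the right: 23 + w = w.
Result = w

w


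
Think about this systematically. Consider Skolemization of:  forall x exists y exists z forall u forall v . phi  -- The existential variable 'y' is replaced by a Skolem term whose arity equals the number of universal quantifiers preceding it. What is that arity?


Quantifier prefix: forall x exists y exists z forall u forall v
'y' is existentially quantified at position 2.
Universal variables preceding it: x
Skolem function arity = 1

1


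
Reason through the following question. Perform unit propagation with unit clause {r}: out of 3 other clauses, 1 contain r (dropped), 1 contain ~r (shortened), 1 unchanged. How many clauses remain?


Satisfied (removed): 1
Shortened (remain): 1
Unchanged (remain): 1
Remaining = 1 + 1 = 2

2


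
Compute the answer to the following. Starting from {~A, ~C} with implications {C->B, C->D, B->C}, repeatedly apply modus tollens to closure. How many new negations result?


Initial negated facts: {~A, ~C}
Apply modus tollens to closure:
  ~C and B->C  =>  ~B
Final negated: {~A, ~B, ~C}
New negations: {~B}
Count = 1

1


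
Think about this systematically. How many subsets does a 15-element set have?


The power set of a set with n elements has 2^n elements.
|P(S)| = 2^15 = 32768

32768


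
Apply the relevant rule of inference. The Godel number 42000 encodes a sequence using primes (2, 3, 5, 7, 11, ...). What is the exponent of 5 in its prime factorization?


Factorize 42000 by dividing by 5 repeatedly.
Division steps: 5 divides 42000 exactly 3 time(s).
Exponent of 5 = 3

3


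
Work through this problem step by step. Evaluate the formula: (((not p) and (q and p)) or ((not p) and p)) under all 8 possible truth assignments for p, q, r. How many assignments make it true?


Check all 8 assignments:
p=0, q=0, r=0: 0
p=0, q=0, r=1: 0
p=0, q=1, r=0: 0
p=0, q=1, r=1: 0
p=1, q=0, r=0: 0
p=1, q=0, r=1: 0
p=1, q=1, r=0: 0
p=1, q=1, r=1: 0
Count of True = 0

0


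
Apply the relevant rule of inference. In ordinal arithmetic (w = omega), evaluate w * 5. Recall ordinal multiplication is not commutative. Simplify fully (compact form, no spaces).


Compute w * 5.
Ordinal * is associative and left-distributive over +, but NOT commutative; for finite n>1, n*w = w but w*n stays w*n.
w * 5 means 5 copies of w concatenated: w*5.
Result = w*5

w*5


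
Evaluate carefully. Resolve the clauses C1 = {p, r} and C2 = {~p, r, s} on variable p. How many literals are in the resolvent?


Remove p from C1 and ~p from C2.
C1 remainder: {r}
C2 remainder: {r, s}
Union (resolvent): {r, s}
Resolvent has 2 literal(s).

2


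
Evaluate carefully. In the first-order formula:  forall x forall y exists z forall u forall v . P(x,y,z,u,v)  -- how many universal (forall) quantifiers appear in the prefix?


Quantifier prefix: forall x forall y exists z forall u forall v
Mark each quantifier type:
  U U E U U
Universal count = 4, Existential count = 1
Asked for universal (forall) quantifiers: 4

4


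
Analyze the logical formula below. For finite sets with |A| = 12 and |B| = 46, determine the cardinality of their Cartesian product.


The Cartesian product A x B contains all ordered pairs (a, b).
|A x B| = |A| * |B| = 12 * 46 = 552

552


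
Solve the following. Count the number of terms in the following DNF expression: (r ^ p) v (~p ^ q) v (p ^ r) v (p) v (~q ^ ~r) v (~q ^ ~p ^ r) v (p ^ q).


A DNF formula is a disjunction of terms (conjunctions).
Terms are separated by v.
Counting the disjuncts: 7 terms.

7


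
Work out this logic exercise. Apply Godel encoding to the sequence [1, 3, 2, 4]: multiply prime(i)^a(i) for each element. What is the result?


Encode each element as an exponent of the corresponding prime:
  2^1 = 2
  3^3 = 27
  5^2 = 25
  7^4 = 2401
Product = 2 * 27 * 25 * 2401 = 3241350

3241350


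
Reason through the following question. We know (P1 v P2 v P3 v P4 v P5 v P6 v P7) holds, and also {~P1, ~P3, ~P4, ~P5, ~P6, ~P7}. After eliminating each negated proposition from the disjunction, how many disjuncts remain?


Original disjuncts (7): P1, P2, P3, P4, P5, P6, P7
Negated (eliminate): ~P1, ~P3, ~P4, ~P5, ~P6, ~P7
Remaining disjuncts: P2
Count = 7 - 6 = 1

1


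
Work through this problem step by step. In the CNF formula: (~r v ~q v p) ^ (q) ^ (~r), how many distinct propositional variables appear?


Identify each variable that appears in the formula.
Variables found: p, q, r
Count = 3

3


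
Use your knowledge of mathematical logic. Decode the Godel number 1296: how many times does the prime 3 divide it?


Factorize 1296 by dividing by 3 repeatedly.
Division steps: 3 divides 1296 exactly 4 time(s).
Exponent of 3 = 4

4


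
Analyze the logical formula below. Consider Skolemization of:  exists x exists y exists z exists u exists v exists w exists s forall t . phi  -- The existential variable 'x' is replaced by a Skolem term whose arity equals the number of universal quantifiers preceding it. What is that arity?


Quantifier prefix: exists x exists y exists z exists u exists v exists w exists s forall t
'x' is existentially quantified at position 1.
No universal quantifiers precede it.
Skolem function arity = 0 (a Skolem constant)

0


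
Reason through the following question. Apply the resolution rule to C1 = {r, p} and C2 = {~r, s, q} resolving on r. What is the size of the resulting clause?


Remove r from C1 and ~r from C2.
C1 remainder: {p}
C2 remainder: {s, q}
Union (resolvent): {p, q, s}
Resolvent has 3 literal(s).

3


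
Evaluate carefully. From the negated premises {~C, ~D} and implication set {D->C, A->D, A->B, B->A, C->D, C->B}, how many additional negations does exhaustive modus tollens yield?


Initial negated facts: {~C, ~D}
Apply modus tollens to closure:
  ~D and A->D  =>  ~A
  ~A and B->A  =>  ~B
Final negated: {~A, ~B, ~C, ~D}
New negations: {~A, ~B}
Count = 2

2


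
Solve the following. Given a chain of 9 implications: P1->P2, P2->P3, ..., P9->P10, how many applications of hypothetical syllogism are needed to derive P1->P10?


With 9 implications in a chain connecting 10 propositions:
P1->P2, P2->P3, ..., P9->P10
Steps needed = (number of implications) - 1 = 9 - 1 = 8

8


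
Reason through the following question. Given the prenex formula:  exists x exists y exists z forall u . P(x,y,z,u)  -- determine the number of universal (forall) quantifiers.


Quantifier prefix: exists x exists y exists z forall u
Mark each quantifier type:
  E E E U
Universal count = 1, Existential count = 3
Asked for universal (forall) quantifiers: 1

1


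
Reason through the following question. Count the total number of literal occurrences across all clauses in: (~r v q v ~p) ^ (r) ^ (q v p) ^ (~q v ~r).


Counting literals in each clause:
Clause 1: 3 literal(s)
Clause 2: 1 literal(s)
Clause 3: 2 literal(s)
Clause 4: 2 literal(s)
Total = 8

8


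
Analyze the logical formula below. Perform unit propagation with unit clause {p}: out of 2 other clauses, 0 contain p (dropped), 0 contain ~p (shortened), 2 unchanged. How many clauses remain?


Satisfied (removed): 0
Shortened (remain): 0
Unchanged (remain): 2
Remaining = 0 + 2 = 2

2


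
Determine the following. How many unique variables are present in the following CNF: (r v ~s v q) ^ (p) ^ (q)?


Identify each variable that appears in the formula.
Variables found: p, q, r, s
Count = 4

4


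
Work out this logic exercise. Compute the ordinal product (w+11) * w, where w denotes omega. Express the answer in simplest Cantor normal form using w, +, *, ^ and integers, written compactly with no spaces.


Compute (w+11) * w.
Ordinal * is associative and left-distributive over +, but NOT commutative; for finite n>1, n*w = w but w*n stays w*n.
(w+11) * w = sup{(w+11)*k : k<w} = sup{w*k+11} = w^2 (the +11 tail is absorbed in the limit).
Result = w^2

w^2


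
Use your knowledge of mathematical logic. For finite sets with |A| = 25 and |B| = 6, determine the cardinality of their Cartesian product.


The Cartesian product A x B contains all ordered pairs (a, b).
|A x B| = |A| * |B| = 25 * 6 = 150

150


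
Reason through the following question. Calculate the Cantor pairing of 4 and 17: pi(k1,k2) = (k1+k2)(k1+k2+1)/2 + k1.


k1 + k2 = 21
(k1+k2)(k1+k2+1)/2 = 21 * 22 / 2 = 231
pi = 231 + 4 = 235

235


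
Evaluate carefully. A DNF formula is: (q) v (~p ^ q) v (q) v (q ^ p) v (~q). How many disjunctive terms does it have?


A DNF formula is a disjunction of terms (conjunctions).
Terms are separated by v.
Counting the disjuncts: 5 terms.

5


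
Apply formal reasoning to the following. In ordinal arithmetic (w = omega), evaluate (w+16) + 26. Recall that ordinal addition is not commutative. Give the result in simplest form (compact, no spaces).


Compute (w+16) + 26.
Ordinal + is associative but NOT commutative; for finite n>0, n + w = w but w + n stays w+n.
By associativity: (w+16) + 26 = w + (16+26) = w+42.
Result = w+42

w+42


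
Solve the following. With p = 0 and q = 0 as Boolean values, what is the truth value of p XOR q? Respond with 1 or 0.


p = 0, q = 0
Operation: p XOR q
Evaluate: 0 XOR 0 = 0

0


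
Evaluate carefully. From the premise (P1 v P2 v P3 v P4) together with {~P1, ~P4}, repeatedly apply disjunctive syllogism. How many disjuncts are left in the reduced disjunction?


Original disjuncts (4): P1, P2, P3, P4
Negated (eliminate): ~P1, ~P4
Remaining disjuncts: P2, P3
Count = 4 - 2 = 2

2


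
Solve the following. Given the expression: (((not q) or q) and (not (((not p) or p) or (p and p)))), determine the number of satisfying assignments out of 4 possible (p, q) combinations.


Check all 4 assignments:
p=0, q=0: 0
p=0, q=1: 0
p=1, q=0: 0
p=1, q=1: 0
Count of True = 0

0


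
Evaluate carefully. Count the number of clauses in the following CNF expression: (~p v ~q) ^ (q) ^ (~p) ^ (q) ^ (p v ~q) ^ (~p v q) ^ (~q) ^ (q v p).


A CNF formula is a conjunction of clauses.
Clauses are separated by ^.
Counting the conjuncts: 8 clauses.

8


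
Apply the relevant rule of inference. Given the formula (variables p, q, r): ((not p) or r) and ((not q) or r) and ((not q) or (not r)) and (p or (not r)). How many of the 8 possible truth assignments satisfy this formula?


Evaluate all 8 assignments for p, q, r:
p=0, q=0, r=0: 1
p=0, q=0, r=1: 0
p=0, q=1, r=0: 0
p=0, q=1, r=1: 0
p=1, q=0, r=0: 0
p=1, q=0, r=1: 1
p=1, q=1, r=0: 0
p=1, q=1, r=1: 0
Satisfying count = 2

2


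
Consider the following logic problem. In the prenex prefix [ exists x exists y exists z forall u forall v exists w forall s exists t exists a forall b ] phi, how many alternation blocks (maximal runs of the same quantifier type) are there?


Quantifier-type sequence: E E E A A E A E E A  (A=forall, E=exists)
Group into maximal same-type runs:
  Ex3 | Ax2 | Ex1 | Ax1 | Ex2 | Ax1
Number of blocks = 6

6
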